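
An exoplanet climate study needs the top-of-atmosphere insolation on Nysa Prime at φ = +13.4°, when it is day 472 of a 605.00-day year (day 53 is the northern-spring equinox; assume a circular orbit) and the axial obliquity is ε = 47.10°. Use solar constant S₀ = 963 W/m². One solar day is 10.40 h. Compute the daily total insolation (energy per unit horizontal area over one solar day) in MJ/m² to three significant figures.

5.47 MJ/m²

Solar longitude: λ_s = 360° × (472 − 53)/605.00 = 249.322°.
sin δ = sin 47.10° × sin 249.322° = -0.68535, so δ = -43.263°.
cos H₀ = −tan(+13.4°) tan(-43.263°) = 0.2242, H₀ = 1.3447 rad.
Bracket: H₀ sin φ sin δ + cos φ cos δ sin H₀ = 1.3447×0.23175×-0.68535 + 0.97278×0.72821×0.97454 = -0.213579 + 0.690353 = 0.476774.
Q̄ = (S₀/π) × [bracket] = (963/π) × 0.476774 = 146.15 W/m².
Daily total = Q̄ × 10.40 h × 3600 s/h = 146.15 × 10.40 × 3600 / 10⁶ = 5.472 MJ/m².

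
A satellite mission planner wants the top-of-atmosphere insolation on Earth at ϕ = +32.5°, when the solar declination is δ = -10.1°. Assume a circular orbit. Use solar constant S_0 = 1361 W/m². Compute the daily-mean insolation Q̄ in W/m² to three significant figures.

cos h₀ = −tan(+32.5°) tan(-10.100°) = 0.1135, h₀ = 1.4571 rad.
Bracket: h₀ sin ϕ sin δ + cos ϕ cos δ sin h₀ = 1.4571×0.53730×-0.17537 + 0.84339×0.98450×0.99354 = -0.137297 + 0.824954 = 0.687657.
Q̄ = (S_0/π) × [bracket] = (1361/π) × 0.687657 = 297.9 W/m².

Q̄ ≈ 298 W/m²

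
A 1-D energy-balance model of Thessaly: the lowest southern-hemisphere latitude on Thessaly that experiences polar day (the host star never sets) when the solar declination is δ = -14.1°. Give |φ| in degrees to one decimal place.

Polar day requires cos H₀ = −tan φ tan δ ≤ −1, i.e. tan φ tan δ ≥ 1.
The boundary is |tan φ| · |tan δ| = 1, so |φ| = 90° − |δ| = 90° − 14.1° = 75.9° in the southern hemisphere.

|φ| = 75.9°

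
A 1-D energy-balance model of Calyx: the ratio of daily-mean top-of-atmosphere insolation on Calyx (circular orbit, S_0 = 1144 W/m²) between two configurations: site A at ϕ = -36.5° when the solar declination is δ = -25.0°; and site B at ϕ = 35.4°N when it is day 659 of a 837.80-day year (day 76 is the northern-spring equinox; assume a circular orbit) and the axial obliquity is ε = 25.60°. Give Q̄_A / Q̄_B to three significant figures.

— Configuration A (ϕ=-36.5°):
cos h₀ = −tan(-36.5°) tan(-25.000°) = -0.3450, h₀ = 1.9231 rad.
Bracket: h₀ sin ϕ sin δ + cos ϕ cos δ sin h₀ = 1.9231×-0.59482×-0.42262 + 0.80386×0.90631×0.93858 = 0.483434 + 0.683799 = 1.167233.
Q̄ = (S_0/π) × [bracket] = (1144/π) × 1.167233 = 425.04 W/m².
— Configuration B (ϕ=+35.4°):
Solar longitude: L_s = 360° × (659 − 76)/837.80 = 250.513°.
sin δ = sin 25.60° × sin 250.513° = -0.40734, so δ = -24.038°.
cos h₀ = −tan(+35.4°) tan(-24.038°) = 0.3170, h₀ = 1.2483 rad.
Bracket: h₀ sin ϕ sin δ + cos ϕ cos δ sin h₀ = 1.2483×0.57928×-0.40734 + 0.81513×0.91328×0.94844 = -0.294554 + 0.706059 = 0.411505.
Q̄ = (S_0/π) × [bracket] = (1144/π) × 0.411505 = 149.85 W/m².
Ratio Q̄_A / Q̄_B = 425.04 / 149.85 = 2.836.

Q̄_A / Q̄_B ≈ 2.84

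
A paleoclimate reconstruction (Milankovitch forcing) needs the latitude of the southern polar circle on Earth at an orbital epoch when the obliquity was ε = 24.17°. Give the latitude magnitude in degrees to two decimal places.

The polar circle is the lowest latitude that experiences at least one full rotation of continuous darkness at the northern-summer solstice; it lies at |ϕ| = 90° − ε = 90° − 24.17° = 65.83°.

65.83°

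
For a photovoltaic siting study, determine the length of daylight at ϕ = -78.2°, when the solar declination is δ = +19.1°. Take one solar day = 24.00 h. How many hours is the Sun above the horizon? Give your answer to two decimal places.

cos h₀ = −tan ϕ · tan δ = 1.6576 ≥ 1, so the Sun never rises (polar night) and h₀ = 0.
Daylight = 2h₀/(2π) × 24.00 h = (0.0000/π) × 24.00 = 0.00 h.

0.00 h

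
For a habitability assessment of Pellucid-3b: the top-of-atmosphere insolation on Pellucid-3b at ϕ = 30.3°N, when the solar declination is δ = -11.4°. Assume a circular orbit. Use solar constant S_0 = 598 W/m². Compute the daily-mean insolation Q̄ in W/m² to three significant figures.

Q̄ ≈ 132 W/m²

cos h₀ = −tan(+30.3°) tan(-11.400°) = 0.1178, h₀ = 1.4527 rad.
Bracket: h₀ sin ϕ sin δ + cos ϕ cos δ sin h₀ = 1.4527×0.50453×-0.19766 + 0.86340×0.98027×0.99303 = -0.144871 + 0.840466 = 0.695595.
Q̄ = (S_0/π) × [bracket] = (598/π) × 0.695595 = 132.4 W/m².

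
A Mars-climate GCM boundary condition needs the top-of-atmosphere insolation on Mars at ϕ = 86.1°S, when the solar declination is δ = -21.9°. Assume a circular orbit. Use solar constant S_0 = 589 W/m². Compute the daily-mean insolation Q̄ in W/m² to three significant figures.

Q̄ ≈ 219 W/m²

cos h₀ = −tan(-86.1°) tan(-21.900°) = -5.8967 ≤ −1 ⇒ polar day, h₀ = π.
Bracket: h₀ sin ϕ sin δ + cos ϕ cos δ sin h₀ = 3.1416×-0.99768×-0.37299 + 0.06802×0.92784×0.00000 = 1.169067 + 0.000000 = 1.169067.
Q̄ = (S_0/π) × [bracket] = (589/π) × 1.169067 = 219.2 W/m².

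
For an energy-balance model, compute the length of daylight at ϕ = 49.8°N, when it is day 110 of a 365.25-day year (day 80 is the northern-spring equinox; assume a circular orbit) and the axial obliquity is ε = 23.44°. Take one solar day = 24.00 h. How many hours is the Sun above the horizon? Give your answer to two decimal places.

Solar longitude: L_s = 360° × (110 − 80)/365.25 = 29.569°.
sin δ = sin 23.44° × sin 29.569° = 0.19630, so δ = +11.320°.
cos h₀ = −tan ϕ · tan δ = −tan(+49.8°) × tan(+11.320°) = -0.2369, so h₀ = 1.8100 rad = 103.70°.
Daylight = 2h₀/(2π) × 24.00 h = (1.8100/π) × 24.00 = 13.83 h.

13.83 h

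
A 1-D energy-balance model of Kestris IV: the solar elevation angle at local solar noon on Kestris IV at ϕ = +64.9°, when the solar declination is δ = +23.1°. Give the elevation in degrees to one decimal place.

At local noon the hour angle is zero, so the zenith angle equals |ϕ − δ| = |+64.9° − (+23.100°)| = 41.800°.
Elevation = 90° − 41.800° = 48.2°.

48.2°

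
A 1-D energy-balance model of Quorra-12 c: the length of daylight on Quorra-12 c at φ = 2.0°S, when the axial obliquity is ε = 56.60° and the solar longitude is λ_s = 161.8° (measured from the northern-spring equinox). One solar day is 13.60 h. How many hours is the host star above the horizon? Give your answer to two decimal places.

Solar declination: sin δ = sin ε · sin λ_s = sin 56.60° × sin 161.8° = 0.26075, so δ = +15.115°.
cos H₀ = −tan φ · tan δ = −tan(-2.0°) × tan(+15.115°) = 0.0094, so H₀ = 1.5614 rad = 89.46°.
Daylight = 2H₀/(2π) × 13.60 h = (1.5614/π) × 13.60 = 6.76 h.

6.76 h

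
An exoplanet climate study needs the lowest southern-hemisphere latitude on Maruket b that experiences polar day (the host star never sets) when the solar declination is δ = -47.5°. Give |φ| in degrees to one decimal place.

|φ| = 42.5°

Polar day requires cos H₀ = −tan φ tan δ ≤ −1, i.e. tan φ tan δ ≥ 1.
The boundary is |tan φ| · |tan δ| = 1, so |φ| = 90° − |δ| = 90° − 47.5° = 42.5° in the southern hemisphere.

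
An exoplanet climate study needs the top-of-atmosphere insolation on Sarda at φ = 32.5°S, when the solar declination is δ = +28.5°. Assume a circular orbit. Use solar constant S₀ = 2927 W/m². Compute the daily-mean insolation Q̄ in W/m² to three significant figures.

cos H₀ = −tan(-32.5°) tan(+28.500°) = 0.3459, H₀ = 1.2176 rad.
Bracket: H₀ sin φ sin δ + cos φ cos δ sin H₀ = 1.2176×-0.53730×0.47716 + 0.84339×0.87882×0.93827 = -0.312166 + 0.695434 = 0.383268.
Q̄ = (S₀/π) × [bracket] = (2927/π) × 0.383268 = 357.1 W/m².

Q̄ ≈ 357 W/m²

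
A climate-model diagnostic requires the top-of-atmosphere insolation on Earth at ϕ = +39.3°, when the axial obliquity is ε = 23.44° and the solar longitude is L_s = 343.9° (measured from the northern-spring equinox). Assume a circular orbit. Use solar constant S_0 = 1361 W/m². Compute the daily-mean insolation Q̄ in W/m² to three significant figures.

Solar declination: sin δ = sin ε · sin L_s = sin 23.44° × sin 343.9° = -0.11031, so δ = -6.333°.
cos h₀ = −tan(+39.3°) tan(-6.333°) = 0.0908, h₀ = 1.4798 rad.
Bracket: h₀ sin ϕ sin δ + cos ϕ cos δ sin h₀ = 1.4798×0.63338×-0.11031 + 0.77384×0.99390×0.99587 = -0.103391 + 0.765943 = 0.662552.
Q̄ = (S_0/π) × [bracket] = (1361/π) × 0.662552 = 287.0 W/m².

Q̄ ≈ 287 W/m²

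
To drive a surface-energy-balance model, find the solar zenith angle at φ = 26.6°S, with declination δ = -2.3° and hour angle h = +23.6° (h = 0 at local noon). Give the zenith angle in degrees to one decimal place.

cos θ_z = sin φ sin δ + cos φ cos δ cos h = 0.017969 + 0.818710 = 0.836679.
θ_z = arccos(0.836679) = 33.2°.

θ_z = 33.2°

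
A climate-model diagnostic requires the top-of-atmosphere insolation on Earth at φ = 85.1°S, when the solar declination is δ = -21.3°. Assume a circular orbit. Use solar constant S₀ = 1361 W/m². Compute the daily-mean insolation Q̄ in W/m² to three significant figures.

cos H₀ = −tan(-85.1°) tan(-21.300°) = -4.5478 ≤ −1 ⇒ polar day, H₀ = π.
Bracket: H₀ sin φ sin δ + cos φ cos δ sin H₀ = 3.1416×-0.99635×-0.36325 + 0.08542×0.93169×0.00000 = 1.137021 + 0.000000 = 1.137021.
Q̄ = (S₀/π) × [bracket] = (1361/π) × 1.137021 = 492.6 W/m².

Q̄ ≈ 493 W/m²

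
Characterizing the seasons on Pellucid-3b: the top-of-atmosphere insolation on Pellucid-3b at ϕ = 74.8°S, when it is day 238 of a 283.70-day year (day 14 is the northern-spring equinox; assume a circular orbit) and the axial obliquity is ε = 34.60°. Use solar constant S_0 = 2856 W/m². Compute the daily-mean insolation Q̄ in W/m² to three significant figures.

Q̄ ≈ 1.52e+03 W/m²

Solar longitude: L_s = 360° × (238 − 14)/283.70 = 284.244°.
sin δ = sin 34.60° × sin 284.244° = -0.55039, so δ = -33.394°.
cos h₀ = −tan(-74.8°) tan(-33.394°) = -2.4263 ≤ −1 ⇒ polar day, h₀ = π.
Bracket: h₀ sin ϕ sin δ + cos ϕ cos δ sin h₀ = 3.1416×-0.96502×-0.55039 + 0.26219×0.83491×0.00000 = 1.668621 + 0.000000 = 1.668621.
Q̄ = (S_0/π) × [bracket] = (2856/π) × 1.668621 = 1517 W/m².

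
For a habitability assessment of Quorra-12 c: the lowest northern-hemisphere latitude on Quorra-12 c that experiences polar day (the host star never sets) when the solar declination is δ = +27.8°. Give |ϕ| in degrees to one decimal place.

Polar day requires cos h₀ = −tan ϕ tan δ ≤ −1, i.e. tan ϕ tan δ ≥ 1.
The boundary is |tan ϕ| · |tan δ| = 1, so |ϕ| = 90° − |δ| = 90° − 27.8° = 62.2° in the northern hemisphere.

|ϕ| = 62.2°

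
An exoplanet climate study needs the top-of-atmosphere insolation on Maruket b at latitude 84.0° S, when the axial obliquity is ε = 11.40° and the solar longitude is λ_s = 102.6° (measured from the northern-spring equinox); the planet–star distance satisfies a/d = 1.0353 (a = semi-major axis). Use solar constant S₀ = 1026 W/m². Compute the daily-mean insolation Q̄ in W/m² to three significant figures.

Q̄ ≈ 0.00 W/m²

Solar declination: sin δ = sin ε · sin λ_s = sin 11.40° × sin 102.6° = 0.19290, so δ = +11.122°.
cos H₀ = −tan(-84.0°) tan(+11.122°) = 1.8704 ≥ 1 ⇒ polar night, H₀ = 0 and Q̄ = 0.
Inverse-square distance factor (a/d)² = 1.0353² = 1.071846.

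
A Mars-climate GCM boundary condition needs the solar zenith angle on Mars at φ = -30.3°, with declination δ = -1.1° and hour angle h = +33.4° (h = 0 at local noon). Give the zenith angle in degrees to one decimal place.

θ_z = 43.1°

cos θ_z = sin φ sin δ + cos φ cos δ cos h = 0.009686 + 0.720671 = 0.730357.
θ_z = arccos(0.730357) = 43.1°.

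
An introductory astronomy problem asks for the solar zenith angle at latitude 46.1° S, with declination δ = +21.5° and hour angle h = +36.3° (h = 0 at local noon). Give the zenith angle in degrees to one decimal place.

θ_z = 75.2°

cos θ_z = sin ϕ sin δ + cos ϕ cos δ cos h = -0.264083 + 0.519947 = 0.255864.
θ_z = arccos(0.255864) = 75.2°.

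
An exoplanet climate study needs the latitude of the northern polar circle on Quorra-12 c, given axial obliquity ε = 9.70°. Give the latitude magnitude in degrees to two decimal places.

The polar circle is the lowest latitude that experiences at least one full rotation of continuous daylight at the northern-summer solstice; it lies at |φ| = 90° − ε = 90° − 9.70° = 80.30°.

80.30°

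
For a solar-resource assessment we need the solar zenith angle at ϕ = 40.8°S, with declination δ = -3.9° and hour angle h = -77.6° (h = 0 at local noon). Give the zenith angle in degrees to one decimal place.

θ_z = 78.1°

cos θ_z = sin ϕ sin δ + cos ϕ cos δ cos h = 0.044443 + 0.162177 = 0.206620.
θ_z = arccos(0.206620) = 78.1°.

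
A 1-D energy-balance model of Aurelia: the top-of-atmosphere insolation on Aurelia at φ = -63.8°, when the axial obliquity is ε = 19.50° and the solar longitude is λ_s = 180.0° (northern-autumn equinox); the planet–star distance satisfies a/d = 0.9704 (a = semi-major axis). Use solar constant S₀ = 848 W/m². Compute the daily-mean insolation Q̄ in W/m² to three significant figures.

Solar declination: sin δ = sin ε · sin λ_s = sin 19.50° × sin 180.0° = 0.00000, so δ = +0.000°.
cos H₀ = −tan(-63.8°) tan(+0.000°) = 0.0000, H₀ = 1.5708 rad.
Bracket: H₀ sin φ sin δ + cos φ cos δ sin H₀ = 1.5708×-0.89726×0.00000 + 0.44151×1.00000×1.00000 = -0.000000 + 0.441510 = 0.441510.
Inverse-square distance factor (a/d)² = 0.9704² = 0.941676.
Q̄ = (S₀/π) × 0.941676 × [bracket] = (848/π) × 0.941676 × 0.441510 = 112.2 W/m².

Q̄ ≈ 112 W/m²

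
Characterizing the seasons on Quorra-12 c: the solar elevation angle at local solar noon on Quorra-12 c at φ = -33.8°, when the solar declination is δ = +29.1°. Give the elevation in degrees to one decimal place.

27.1°

At local noon the hour angle is zero, so the zenith angle equals |φ − δ| = |-33.8° − (+29.100°)| = 62.900°.
Elevation = 90° − 62.900° = 27.1°.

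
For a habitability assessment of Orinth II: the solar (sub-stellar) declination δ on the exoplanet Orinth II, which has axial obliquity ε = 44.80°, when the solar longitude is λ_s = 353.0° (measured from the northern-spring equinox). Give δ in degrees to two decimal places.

sin δ = sin ε · sin λ_s = sin 44.80° × sin 353.0° = -0.085873.
δ = arcsin(-0.085873) = -4.93°.

δ = -4.93°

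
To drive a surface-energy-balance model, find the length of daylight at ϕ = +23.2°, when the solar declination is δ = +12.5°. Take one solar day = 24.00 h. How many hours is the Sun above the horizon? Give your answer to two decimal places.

cos h₀ = −tan ϕ · tan δ = −tan(+23.2°) × tan(+12.500°) = -0.0950, so h₀ = 1.6660 rad = 95.45°.
Daylight = 2h₀/(2π) × 24.00 h = (1.6660/π) × 24.00 = 12.73 h.

12.73 h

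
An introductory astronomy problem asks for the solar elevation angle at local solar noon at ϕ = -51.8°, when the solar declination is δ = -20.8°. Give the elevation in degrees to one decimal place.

At local noon the hour angle is zero, so the zenith angle equals |ϕ − δ| = |-51.8° − (-20.800°)| = 31.000°.
Elevation = 90° − 31.000° = 59.0°.

59.0°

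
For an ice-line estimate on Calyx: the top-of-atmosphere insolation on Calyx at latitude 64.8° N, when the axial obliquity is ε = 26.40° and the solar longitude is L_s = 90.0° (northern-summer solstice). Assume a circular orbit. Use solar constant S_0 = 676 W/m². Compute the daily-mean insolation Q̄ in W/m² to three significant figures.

Q̄ ≈ 272 W/m²

Solar declination: sin δ = sin ε · sin L_s = sin 26.40° × sin 90.0° = 0.44464, so δ = +26.400°.
cos h₀ = −tan(+64.8°) tan(+26.400°) = -1.0549 ≤ −1 ⇒ polar day, h₀ = π.
Bracket: h₀ sin ϕ sin δ + cos ϕ cos δ sin h₀ = 3.1416×0.90483×0.44464 + 0.42578×0.89571×0.00000 = 1.263940 + 0.000000 = 1.263940.
Q̄ = (S_0/π) × [bracket] = (676/π) × 1.263940 = 272.0 W/m².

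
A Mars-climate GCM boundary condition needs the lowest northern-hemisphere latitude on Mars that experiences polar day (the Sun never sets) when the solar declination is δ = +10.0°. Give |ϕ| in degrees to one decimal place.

|ϕ| = 80.0°

Polar day requires cos h₀ = −tan ϕ tan δ ≤ −1, i.e. tan ϕ tan δ ≥ 1.
The boundary is |tan ϕ| · |tan δ| = 1, so |ϕ| = 90° − |δ| = 90° − 10.0° = 80.0° in the northern hemisphere.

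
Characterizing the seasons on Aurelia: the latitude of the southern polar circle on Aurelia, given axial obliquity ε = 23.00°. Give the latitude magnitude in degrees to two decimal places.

67.00°

The polar circle is the lowest latitude that experiences at least one full rotation of continuous darkness at the northern-summer solstice; it lies at |ϕ| = 90° − ε = 90° − 23.00° = 67.00°.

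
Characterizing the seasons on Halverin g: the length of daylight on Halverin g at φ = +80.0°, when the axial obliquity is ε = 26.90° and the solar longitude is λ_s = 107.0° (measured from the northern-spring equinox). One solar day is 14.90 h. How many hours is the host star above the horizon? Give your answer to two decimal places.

14.90 h

Solar declination: sin δ = sin ε · sin λ_s = sin 26.90° × sin 107.0° = 0.43267, so δ = +25.637°.
Sunrise equation: cos H₀ = −tan φ · tan δ = -2.7217 ≤ −1, so the host star never sets (polar day) and H₀ = π.
Daylight = 2H₀/(2π) × 14.90 h = (3.1416/π) × 14.90 = 14.90 h.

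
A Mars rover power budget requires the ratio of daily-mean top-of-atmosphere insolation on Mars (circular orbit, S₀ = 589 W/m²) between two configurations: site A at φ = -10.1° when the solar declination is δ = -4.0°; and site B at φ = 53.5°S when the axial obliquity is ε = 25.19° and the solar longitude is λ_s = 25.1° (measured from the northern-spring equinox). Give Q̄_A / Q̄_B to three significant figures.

Q̄_A / Q̄_B ≈ 2.67

— Configuration A (φ=-10.1°):
cos H₀ = −tan(-10.1°) tan(-4.000°) = -0.0125, H₀ = 1.5833 rad.
Bracket: H₀ sin φ sin δ + cos φ cos δ sin H₀ = 1.5833×-0.17537×-0.06976 + 0.98450×0.99756×0.99992 = 0.019370 + 0.982019 = 1.001389.
Q̄ = (S₀/π) × [bracket] = (589/π) × 1.001389 = 187.74 W/m².
— Configuration B (φ=-53.5°):
Solar declination: sin δ = sin ε · sin λ_s = sin 25.19° × sin 25.1° = 0.18055, so δ = +10.402°.
cos H₀ = −tan(-53.5°) tan(+10.402°) = 0.2481, H₀ = 1.3201 rad.
Bracket: H₀ sin φ sin δ + cos φ cos δ sin H₀ = 1.3201×-0.80386×0.18055 + 0.59482×0.98357×0.96874 = -0.191595 + 0.566759 = 0.375164.
Q̄ = (S₀/π) × [bracket] = (589/π) × 0.375164 = 70.337 W/m².
Ratio Q̄_A / Q̄_B = 187.74 / 70.337 = 2.669.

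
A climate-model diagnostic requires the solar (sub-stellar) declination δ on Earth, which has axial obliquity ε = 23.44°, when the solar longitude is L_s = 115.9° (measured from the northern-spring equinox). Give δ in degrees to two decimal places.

δ = +20.97°

sin δ = sin ε · sin L_s = sin 23.44° × sin 115.9° = 0.357834.
δ = arcsin(0.357834) = +20.97°.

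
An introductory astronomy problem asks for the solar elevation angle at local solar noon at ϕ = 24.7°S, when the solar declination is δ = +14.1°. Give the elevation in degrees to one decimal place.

51.2°

At local noon the hour angle is zero, so the zenith angle equals |ϕ − δ| = |-24.7° − (+14.100°)| = 38.800°.
Elevation = 90° − 38.800° = 51.2°.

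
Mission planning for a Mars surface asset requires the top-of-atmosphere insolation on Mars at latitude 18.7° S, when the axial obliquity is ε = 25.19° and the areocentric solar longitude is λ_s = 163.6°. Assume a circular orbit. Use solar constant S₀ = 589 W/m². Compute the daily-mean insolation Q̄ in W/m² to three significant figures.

sin δ = sin 25.19° × sin 163.6° = 0.12017, so δ = +6.902°.
cos H₀ = −tan(-18.7°) tan(+6.902°) = 0.0410, H₀ = 1.5298 rad.
Bracket: H₀ sin φ sin δ + cos φ cos δ sin H₀ = 1.5298×-0.32061×0.12017 + 0.94721×0.99275×0.99916 = -0.058940 + 0.939553 = 0.880613.
Q̄ = (S₀/π) × [bracket] = (589/π) × 0.880613 = 165.1 W/m².

Q̄ ≈ 165 W/m²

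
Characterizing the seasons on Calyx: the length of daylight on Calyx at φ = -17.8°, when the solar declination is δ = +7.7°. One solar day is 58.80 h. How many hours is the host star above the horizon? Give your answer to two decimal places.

28.59 h

cos H₀ = −tan φ · tan δ = −tan(-17.8°) × tan(+7.700°) = 0.0434, so H₀ = 1.5274 rad = 87.51°.
Daylight = 2H₀/(2π) × 58.80 h = (1.5274/π) × 58.80 = 28.59 h.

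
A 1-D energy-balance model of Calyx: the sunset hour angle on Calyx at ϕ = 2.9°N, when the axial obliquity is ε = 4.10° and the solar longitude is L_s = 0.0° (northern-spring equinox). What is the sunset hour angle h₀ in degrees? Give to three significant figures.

Solar declination: sin δ = sin ε · sin L_s = sin 4.10° × sin 0.0° = 0.00000, so δ = +0.000°.
cos h₀ = −tan ϕ · tan δ = −tan(+2.9°) × tan(+0.000°) = -0.0000, so h₀ = 1.5708 rad = 90.00°.

h₀ = 90.0°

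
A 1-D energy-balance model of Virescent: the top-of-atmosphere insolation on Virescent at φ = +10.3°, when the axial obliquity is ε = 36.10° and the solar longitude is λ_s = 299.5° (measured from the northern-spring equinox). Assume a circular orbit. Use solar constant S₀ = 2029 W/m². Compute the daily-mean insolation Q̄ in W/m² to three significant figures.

Q̄ ≈ 456 W/m²

Solar declination: sin δ = sin ε · sin λ_s = sin 36.10° × sin 299.5° = -0.51281, so δ = -30.851°.
cos H₀ = −tan(+10.3°) tan(-30.851°) = 0.1086, H₀ = 1.4620 rad.
Bracket: H₀ sin φ sin δ + cos φ cos δ sin H₀ = 1.4620×0.17880×-0.51281 + 0.98389×0.85850×0.99409 = -0.134051 + 0.839678 = 0.705627.
Q̄ = (S₀/π) × [bracket] = (2029/π) × 0.705627 = 455.7 W/m².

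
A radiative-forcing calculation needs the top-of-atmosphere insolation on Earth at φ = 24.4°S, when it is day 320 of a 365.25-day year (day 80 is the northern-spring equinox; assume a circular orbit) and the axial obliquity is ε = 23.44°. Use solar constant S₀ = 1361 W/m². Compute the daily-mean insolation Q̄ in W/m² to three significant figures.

Q̄ ≈ 470 W/m²

Solar longitude: λ_s = 360° × (320 − 80)/365.25 = 236.550°.
sin δ = sin 23.44° × sin 236.550° = -0.33190, so δ = -19.384°.
cos H₀ = −tan(-24.4°) tan(-19.384°) = -0.1596, H₀ = 1.7311 rad.
Bracket: H₀ sin φ sin δ + cos φ cos δ sin H₀ = 1.7311×-0.41310×-0.33190 + 0.91068×0.94331×0.98718 = 0.237347 + 0.848040 = 1.085387.
Q̄ = (S₀/π) × [bracket] = (1361/π) × 1.085387 = 470.2 W/m².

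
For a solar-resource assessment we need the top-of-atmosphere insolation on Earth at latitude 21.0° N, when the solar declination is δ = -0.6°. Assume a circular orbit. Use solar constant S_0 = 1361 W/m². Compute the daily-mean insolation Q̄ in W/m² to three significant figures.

Q̄ ≈ 402 W/m²

cos h₀ = −tan(+21.0°) tan(-0.600°) = 0.0040, h₀ = 1.5668 rad.
Bracket: h₀ sin ϕ sin δ + cos ϕ cos δ sin h₀ = 1.5668×0.35837×-0.01047 + 0.93358×0.99995×0.99999 = -0.005879 + 0.933524 = 0.927645.
Q̄ = (S_0/π) × [bracket] = (1361/π) × 0.927645 = 401.9 W/m².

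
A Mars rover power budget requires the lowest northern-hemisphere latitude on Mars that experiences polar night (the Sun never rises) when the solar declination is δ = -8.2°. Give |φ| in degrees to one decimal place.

|φ| = 81.8°

Polar night requires cos H₀ = −tan φ tan δ ≥ 1, i.e. tan φ tan δ ≤ −1.
The boundary is |tan φ| · |tan δ| = 1, so |φ| = 90° − |δ| = 90° − 8.2° = 81.8° in the northern hemisphere.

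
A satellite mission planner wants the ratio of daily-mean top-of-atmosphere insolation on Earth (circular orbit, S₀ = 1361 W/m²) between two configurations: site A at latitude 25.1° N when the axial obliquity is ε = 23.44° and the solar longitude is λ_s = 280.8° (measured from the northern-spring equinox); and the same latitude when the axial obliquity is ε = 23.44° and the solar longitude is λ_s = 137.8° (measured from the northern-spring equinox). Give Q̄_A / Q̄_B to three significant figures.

— Configuration A (φ=+25.1°):
Solar declination: sin δ = sin ε · sin λ_s = sin 23.44° × sin 280.8° = -0.39074, so δ = -23.001°.
cos H₀ = −tan(+25.1°) tan(-23.001°) = 0.1988, H₀ = 1.3706 rad.
Bracket: H₀ sin φ sin δ + cos φ cos δ sin H₀ = 1.3706×0.42420×-0.39074 + 0.90557×0.92050×0.98003 = -0.227180 + 0.816931 = 0.589751.
Q̄ = (S₀/π) × [bracket] = (1361/π) × 0.589751 = 255.49 W/m².
— Configuration B (φ=+25.1°):
Solar declination: sin δ = sin ε · sin λ_s = sin 23.44° × sin 137.8° = 0.26720, so δ = +15.498°.
cos H₀ = −tan(+25.1°) tan(+15.498°) = -0.1299, H₀ = 1.7011 rad.
Bracket: H₀ sin φ sin δ + cos φ cos δ sin H₀ = 1.7011×0.42420×0.26720 + 0.90557×0.96364×0.99153 = 0.192813 + 0.865252 = 1.058065.
Q̄ = (S₀/π) × [bracket] = (1361/π) × 1.058065 = 458.37 W/m².
Ratio Q̄_A / Q̄_B = 255.49 / 458.37 = 0.5574.

Q̄_A / Q̄_B ≈ 0.557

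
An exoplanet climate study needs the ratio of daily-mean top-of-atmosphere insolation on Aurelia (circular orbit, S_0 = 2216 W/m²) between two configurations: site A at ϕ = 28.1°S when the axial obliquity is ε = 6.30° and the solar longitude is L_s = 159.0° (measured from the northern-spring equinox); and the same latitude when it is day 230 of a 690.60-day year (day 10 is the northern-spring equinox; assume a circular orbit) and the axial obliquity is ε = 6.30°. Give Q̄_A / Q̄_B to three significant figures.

— Configuration A (ϕ=-28.1°):
Solar declination: sin δ = sin ε · sin L_s = sin 6.30° × sin 159.0° = 0.03933, so δ = +2.254°.
cos h₀ = −tan(-28.1°) tan(+2.254°) = 0.0210, h₀ = 1.5498 rad.
Bracket: h₀ sin ϕ sin δ + cos ϕ cos δ sin h₀ = 1.5498×-0.47101×0.03933 + 0.88213×0.99923×0.99978 = -0.028710 + 0.881257 = 0.852547.
Q̄ = (S_0/π) × [bracket] = (2216/π) × 0.852547 = 601.37 W/m².
— Configuration B (ϕ=-28.1°):
Solar longitude: L_s = 360° × (230 − 10)/690.60 = 114.683°.
sin δ = sin 6.30° × sin 114.683° = 0.09971, so δ = +5.722°.
cos h₀ = −tan(-28.1°) tan(+5.722°) = 0.0535, h₀ = 1.5173 rad.
Bracket: h₀ sin ϕ sin δ + cos ϕ cos δ sin h₀ = 1.5173×-0.47101×0.09971 + 0.88213×0.99502×0.99857 = -0.071259 + 0.876482 = 0.805223.
Q̄ = (S_0/π) × [bracket] = (2216/π) × 0.805223 = 567.98 W/m².
Ratio Q̄_A / Q̄_B = 601.37 / 567.98 = 1.059.

Q̄_A / Q̄_B ≈ 1.06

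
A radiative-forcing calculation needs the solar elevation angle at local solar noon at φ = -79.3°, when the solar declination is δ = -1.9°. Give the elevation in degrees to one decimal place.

12.6°

At local noon the hour angle is zero, so the zenith angle equals |φ − δ| = |-79.3° − (-1.900°)| = 77.400°.
Elevation = 90° − 77.400° = 12.6°.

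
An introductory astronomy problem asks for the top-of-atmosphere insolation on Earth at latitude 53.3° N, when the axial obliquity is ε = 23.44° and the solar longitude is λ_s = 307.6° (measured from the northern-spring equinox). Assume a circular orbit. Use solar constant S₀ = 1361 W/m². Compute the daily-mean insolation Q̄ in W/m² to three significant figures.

Solar declination: sin δ = sin ε · sin λ_s = sin 23.44° × sin 307.6° = -0.31516, so δ = -18.371°.
cos H₀ = −tan(+53.3°) tan(-18.371°) = 0.4455, H₀ = 1.1090 rad.
Bracket: H₀ sin φ sin δ + cos φ cos δ sin H₀ = 1.1090×0.80178×-0.31516 + 0.59763×0.94904×0.89527 = -0.280232 + 0.507775 = 0.227543.
Q̄ = (S₀/π) × [bracket] = (1361/π) × 0.227543 = 98.58 W/m².

Q̄ ≈ 98.6 W/m²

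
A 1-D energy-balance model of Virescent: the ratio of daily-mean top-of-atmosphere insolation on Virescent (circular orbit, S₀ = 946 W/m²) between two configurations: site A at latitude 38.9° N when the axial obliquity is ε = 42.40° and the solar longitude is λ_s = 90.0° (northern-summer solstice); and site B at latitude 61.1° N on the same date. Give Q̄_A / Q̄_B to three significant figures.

— Configuration A (φ=+38.9°):
Solar declination: sin δ = sin ε · sin λ_s = sin 42.40° × sin 90.0° = 0.67430, so δ = +42.400°.
cos H₀ = −tan(+38.9°) tan(+42.400°) = -0.7368, H₀ = 2.3991 rad.
Bracket: H₀ sin φ sin δ + cos φ cos δ sin H₀ = 2.3991×0.62796×0.67430 + 0.77824×0.73846×0.67611 = 1.015859 + 0.388560 = 1.404419.
Q̄ = (S₀/π) × [bracket] = (946/π) × 1.404419 = 422.90 W/m².
— Configuration B (φ=+61.1°):
cos H₀ = −tan(+61.1°) tan(+42.400°) = -1.6541 ≤ −1 ⇒ polar day, H₀ = π.
Bracket: H₀ sin φ sin δ + cos φ cos δ sin H₀ = 3.1416×0.87546×0.67430 + 0.48328×0.73846×0.00000 = 1.854558 + 0.000000 = 1.854558.
Q̄ = (S₀/π) × [bracket] = (946/π) × 1.854558 = 558.45 W/m².
Ratio Q̄_A / Q̄_B = 422.90 / 558.45 = 0.7573.

Q̄_A / Q̄_B ≈ 0.757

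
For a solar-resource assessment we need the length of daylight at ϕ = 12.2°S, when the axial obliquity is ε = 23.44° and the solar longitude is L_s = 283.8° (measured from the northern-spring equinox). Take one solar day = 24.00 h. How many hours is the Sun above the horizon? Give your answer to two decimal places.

12.69 h

Solar declination: sin δ = sin ε · sin L_s = sin 23.44° × sin 283.8° = -0.38631, so δ = -22.725°.
cos h₀ = −tan ϕ · tan δ = −tan(-12.2°) × tan(-22.725°) = -0.0906, so h₀ = 1.6615 rad = 95.20°.
Daylight = 2h₀/(2π) × 24.00 h = (1.6615/π) × 24.00 = 12.69 h.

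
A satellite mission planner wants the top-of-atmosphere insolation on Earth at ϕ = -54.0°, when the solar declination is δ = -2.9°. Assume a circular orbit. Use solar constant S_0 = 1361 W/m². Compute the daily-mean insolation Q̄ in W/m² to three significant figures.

cos h₀ = −tan(-54.0°) tan(-2.900°) = -0.0697, h₀ = 1.6406 rad.
Bracket: h₀ sin ϕ sin δ + cos ϕ cos δ sin h₀ = 1.6406×-0.80902×-0.05059 + 0.58779×0.99872×0.99757 = 0.067147 + 0.585611 = 0.652758.
Q̄ = (S_0/π) × [bracket] = (1361/π) × 0.652758 = 282.8 W/m².

Q̄ ≈ 283 W/m²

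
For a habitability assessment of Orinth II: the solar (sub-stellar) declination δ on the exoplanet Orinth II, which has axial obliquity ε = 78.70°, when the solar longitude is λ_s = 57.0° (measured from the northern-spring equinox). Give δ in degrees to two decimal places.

sin δ = sin ε · sin λ_s = sin 78.70° × sin 57.0° = 0.822413.
δ = arcsin(0.822413) = +55.33°.

δ = +55.33°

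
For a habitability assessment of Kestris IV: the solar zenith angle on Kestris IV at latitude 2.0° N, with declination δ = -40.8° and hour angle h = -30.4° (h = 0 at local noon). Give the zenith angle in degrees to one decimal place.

θ_z = 51.0°

cos θ_z = sin φ sin δ + cos φ cos δ cos h = -0.022804 + 0.652521 = 0.629717.
θ_z = arccos(0.629717) = 51.0°.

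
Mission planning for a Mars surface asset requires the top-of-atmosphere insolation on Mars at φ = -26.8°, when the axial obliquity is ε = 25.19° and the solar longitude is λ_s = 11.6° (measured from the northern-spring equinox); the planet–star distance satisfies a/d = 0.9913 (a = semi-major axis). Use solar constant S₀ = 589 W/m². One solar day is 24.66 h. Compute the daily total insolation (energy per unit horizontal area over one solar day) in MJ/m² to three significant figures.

Solar declination: sin δ = sin ε · sin λ_s = sin 25.19° × sin 11.6° = 0.08558, so δ = +4.910°.
cos H₀ = −tan(-26.8°) tan(+4.910°) = 0.0434, H₀ = 1.5274 rad.
Bracket: H₀ sin φ sin δ + cos φ cos δ sin H₀ = 1.5274×-0.45088×0.08558 + 0.89259×0.99633×0.99906 = -0.058937 + 0.888478 = 0.829541.
Inverse-square distance factor (a/d)² = 0.9913² = 0.982676.
Q̄ = (S₀/π) × 0.982676 × [bracket] = (589/π) × 0.982676 × 0.829541 = 152.83 W/m².
Daily total = Q̄ × 24.66 h × 3600 s/h = 152.83 × 24.66 × 3600 / 10⁶ = 13.57 MJ/m².

13.6 MJ/m²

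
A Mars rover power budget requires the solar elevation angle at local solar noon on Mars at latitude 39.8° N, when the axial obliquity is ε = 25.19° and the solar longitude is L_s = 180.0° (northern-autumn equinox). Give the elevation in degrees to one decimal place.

Solar declination: sin δ = sin ε · sin L_s = sin 25.19° × sin 180.0° = 0.00000, so δ = +0.000°.
At local noon the hour angle is zero, so the zenith angle equals |ϕ − δ| = |+39.8° − (+0.000°)| = 39.800°.
Elevation = 90° − 39.800° = 50.2°.

50.2°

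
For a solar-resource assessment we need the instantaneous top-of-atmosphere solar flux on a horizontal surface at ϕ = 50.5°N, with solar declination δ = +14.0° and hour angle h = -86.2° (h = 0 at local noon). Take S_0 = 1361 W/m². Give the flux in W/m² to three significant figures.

310 W/m²

cos θ_z = sin ϕ sin δ + cos ϕ cos δ cos h = 0.186673 + 0.040903 = 0.227576.
Flux = S_0 · cos θ_z = 1361 × 0.227576 = 309.7 W/m².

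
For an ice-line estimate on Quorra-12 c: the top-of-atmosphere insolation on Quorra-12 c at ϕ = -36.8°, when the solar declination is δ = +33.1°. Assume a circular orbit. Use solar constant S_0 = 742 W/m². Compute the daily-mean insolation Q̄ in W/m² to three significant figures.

cos h₀ = −tan(-36.8°) tan(+33.100°) = 0.4877, h₀ = 1.0614 rad.
Bracket: h₀ sin ϕ sin δ + cos ϕ cos δ sin h₀ = 1.0614×-0.59902×0.54610 + 0.80073×0.83772×0.87302 = -0.347210 + 0.585611 = 0.238401.
Q̄ = (S_0/π) × [bracket] = (742/π) × 0.238401 = 56.31 W/m².

Q̄ ≈ 56.3 W/m²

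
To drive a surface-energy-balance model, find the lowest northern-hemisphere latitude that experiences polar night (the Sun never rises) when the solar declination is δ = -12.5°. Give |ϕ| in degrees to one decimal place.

Polar night requires cos h₀ = −tan ϕ tan δ ≥ 1, i.e. tan ϕ tan δ ≤ −1.
The boundary is |tan ϕ| · |tan δ| = 1, so |ϕ| = 90° − |δ| = 90° − 12.5° = 77.5° in the northern hemisphere.

|ϕ| = 77.5°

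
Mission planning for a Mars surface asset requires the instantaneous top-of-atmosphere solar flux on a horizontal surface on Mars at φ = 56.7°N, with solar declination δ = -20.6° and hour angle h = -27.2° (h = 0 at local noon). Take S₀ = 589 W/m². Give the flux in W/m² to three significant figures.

cos θ_z = sin φ sin δ + cos φ cos δ cos h = -0.294072 + 0.457087 = 0.163015.
Flux = S₀ · cos θ_z = 589 × 0.163015 = 96.02 W/m².

96.0 W/m²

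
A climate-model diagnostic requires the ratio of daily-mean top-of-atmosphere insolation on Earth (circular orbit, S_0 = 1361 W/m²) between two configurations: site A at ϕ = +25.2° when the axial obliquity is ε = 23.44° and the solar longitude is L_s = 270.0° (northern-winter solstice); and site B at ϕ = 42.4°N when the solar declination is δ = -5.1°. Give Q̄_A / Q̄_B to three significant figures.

— Configuration A (ϕ=+25.2°):
Solar declination: sin δ = sin ε · sin L_s = sin 23.44° × sin 270.0° = -0.39779, so δ = -23.440°.
cos h₀ = −tan(+25.2°) tan(-23.440°) = 0.2040, h₀ = 1.3653 rad.
Bracket: h₀ sin ϕ sin δ + cos ϕ cos δ sin h₀ = 1.3653×0.42578×-0.39779 + 0.90483×0.91748×0.97897 = -0.231242 + 0.812705 = 0.581463.
Q̄ = (S_0/π) × [bracket] = (1361/π) × 0.581463 = 251.90 W/m².
— Configuration B (ϕ=+42.4°):
cos h₀ = −tan(+42.4°) tan(-5.100°) = 0.0815, h₀ = 1.4892 rad.
Bracket: h₀ sin ϕ sin δ + cos ϕ cos δ sin h₀ = 1.4892×0.67430×-0.08889 + 0.73846×0.99604×0.99667 = -0.089260 + 0.733086 = 0.643826.
Q̄ = (S_0/π) × [bracket] = (1361/π) × 0.643826 = 278.92 W/m².
Ratio Q̄_A / Q̄_B = 251.90 / 278.92 = 0.9031.

Q̄_A / Q̄_B ≈ 0.903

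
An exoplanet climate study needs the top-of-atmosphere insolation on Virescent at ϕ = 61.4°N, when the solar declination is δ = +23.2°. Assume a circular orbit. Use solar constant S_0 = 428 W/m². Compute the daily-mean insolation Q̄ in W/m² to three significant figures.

cos h₀ = −tan(+61.4°) tan(+23.200°) = -0.7861, h₀ = 2.4753 rad.
Bracket: h₀ sin ϕ sin δ + cos ϕ cos δ sin h₀ = 2.4753×0.87798×0.39394 + 0.47869×0.91914×0.61809 = 0.856136 + 0.271949 = 1.128085.
Q̄ = (S_0/π) × [bracket] = (428/π) × 1.128085 = 153.7 W/m².

Q̄ ≈ 154 W/m²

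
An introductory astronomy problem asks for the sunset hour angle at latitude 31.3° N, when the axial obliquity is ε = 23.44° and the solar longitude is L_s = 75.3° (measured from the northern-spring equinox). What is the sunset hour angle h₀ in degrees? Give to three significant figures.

h₀ = 105°

Solar declination: sin δ = sin ε · sin L_s = sin 23.44° × sin 75.3° = 0.38477, so δ = +22.629°.
cos h₀ = −tan ϕ · tan δ = −tan(+31.3°) × tan(+22.629°) = -0.2535, so h₀ = 1.8270 rad = 104.68°.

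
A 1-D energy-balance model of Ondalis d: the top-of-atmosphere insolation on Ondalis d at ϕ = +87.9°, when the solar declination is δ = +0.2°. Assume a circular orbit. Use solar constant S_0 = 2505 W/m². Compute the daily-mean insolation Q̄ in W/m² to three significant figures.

cos h₀ = −tan(+87.9°) tan(+0.200°) = -0.0952, h₀ = 1.6661 rad.
Bracket: h₀ sin ϕ sin δ + cos ϕ cos δ sin h₀ = 1.6661×0.99933×0.00349 + 0.03664×0.99999×0.99546 = 0.005811 + 0.036473 = 0.042284.
Q̄ = (S_0/π) × [bracket] = (2505/π) × 0.042284 = 33.72 W/m².

Q̄ ≈ 33.7 W/m²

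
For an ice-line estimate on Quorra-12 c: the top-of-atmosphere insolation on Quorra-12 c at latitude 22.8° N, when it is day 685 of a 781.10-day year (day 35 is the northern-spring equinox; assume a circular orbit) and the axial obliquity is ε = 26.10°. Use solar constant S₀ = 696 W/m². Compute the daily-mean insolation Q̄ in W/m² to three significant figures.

Solar longitude: λ_s = 360° × (685 − 35)/781.10 = 299.578°.
sin δ = sin 26.10° × sin 299.578° = -0.38261, so δ = -22.495°.
cos H₀ = −tan(+22.8°) tan(-22.495°) = 0.1741, H₀ = 1.3958 rad.
Bracket: H₀ sin φ sin δ + cos φ cos δ sin H₀ = 1.3958×0.38752×-0.38261 + 0.92186×0.92391×0.98473 = -0.206954 + 0.838710 = 0.631756.
Q̄ = (S₀/π) × [bracket] = (696/π) × 0.631756 = 140.0 W/m².

Q̄ ≈ 140 W/m²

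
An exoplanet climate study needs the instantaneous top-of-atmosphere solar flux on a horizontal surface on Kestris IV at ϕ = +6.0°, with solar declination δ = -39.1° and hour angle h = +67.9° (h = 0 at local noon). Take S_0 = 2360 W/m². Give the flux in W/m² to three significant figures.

530 W/m²

cos θ_z = sin ϕ sin δ + cos ϕ cos δ cos h = -0.065924 + 0.290368 = 0.224444.
Flux = S_0 · cos θ_z = 2360 × 0.224444 = 529.7 W/m².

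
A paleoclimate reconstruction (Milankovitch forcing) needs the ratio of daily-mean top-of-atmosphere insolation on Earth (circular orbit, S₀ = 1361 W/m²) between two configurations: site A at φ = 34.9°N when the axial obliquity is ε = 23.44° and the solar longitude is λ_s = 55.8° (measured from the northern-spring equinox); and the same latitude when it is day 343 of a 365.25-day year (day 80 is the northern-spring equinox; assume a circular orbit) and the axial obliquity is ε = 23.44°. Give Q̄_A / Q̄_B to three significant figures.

Q̄_A / Q̄_B ≈ 2.50

— Configuration A (φ=+34.9°):
Solar declination: sin δ = sin ε · sin λ_s = sin 23.44° × sin 55.8° = 0.32900, so δ = +19.208°.
cos H₀ = −tan(+34.9°) tan(+19.208°) = -0.2430, H₀ = 1.8163 rad.
Bracket: H₀ sin φ sin δ + cos φ cos δ sin H₀ = 1.8163×0.57215×0.32900 + 0.82015×0.94433×0.97001 = 0.341895 + 0.751265 = 1.093160.
Q̄ = (S₀/π) × [bracket] = (1361/π) × 1.093160 = 473.58 W/m².
— Configuration B (φ=+34.9°):
Solar longitude: λ_s = 360° × (343 − 80)/365.25 = 259.220°.
sin δ = sin 23.44° × sin 259.220° = -0.39077, so δ = -23.002°.
cos H₀ = −tan(+34.9°) tan(-23.002°) = 0.2962, H₀ = 1.2701 rad.
Bracket: H₀ sin φ sin δ + cos φ cos δ sin H₀ = 1.2701×0.57215×-0.39077 + 0.82015×0.92049×0.95514 = -0.283968 + 0.721073 = 0.437105.
Q̄ = (S₀/π) × [bracket] = (1361/π) × 0.437105 = 189.36 W/m².
Ratio Q̄_A / Q̄_B = 473.58 / 189.36 = 2.501.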